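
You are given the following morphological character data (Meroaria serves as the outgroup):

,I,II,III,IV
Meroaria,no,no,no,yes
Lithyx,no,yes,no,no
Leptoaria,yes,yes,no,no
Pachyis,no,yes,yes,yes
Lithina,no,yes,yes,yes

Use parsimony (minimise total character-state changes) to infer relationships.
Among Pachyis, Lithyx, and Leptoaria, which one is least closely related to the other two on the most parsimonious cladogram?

Character polarity is set by the outgroup: the derived state is whichever differs from the outgroup's state, so for IV the derived state is 'no', and for the remaining characters it is 'yes'.
I (derived state 'yes') is unique to Leptoaria (autapomorphy; uninformative for grouping).
All ingroup taxa share the derived state 'yes' for II; it defines the ingroup but does not resolve relationships within it.
III (derived state 'yes') is shared by Lithina and Pachyis — a synapomorphy uniting that clade.
IV: derived state 'no' in Leptoaria and Lithyx only — synapomorphy for {Leptoaria, Lithyx}.
Most parsimonious ingroup topology: ((Lithyx,Leptoaria),(Pachyis,Lithina)).
Lithyx and Leptoaria share a more recent common ancestor with each other than either does with Pachyis, so Pachyis is the least closely related of the three.

Pachyis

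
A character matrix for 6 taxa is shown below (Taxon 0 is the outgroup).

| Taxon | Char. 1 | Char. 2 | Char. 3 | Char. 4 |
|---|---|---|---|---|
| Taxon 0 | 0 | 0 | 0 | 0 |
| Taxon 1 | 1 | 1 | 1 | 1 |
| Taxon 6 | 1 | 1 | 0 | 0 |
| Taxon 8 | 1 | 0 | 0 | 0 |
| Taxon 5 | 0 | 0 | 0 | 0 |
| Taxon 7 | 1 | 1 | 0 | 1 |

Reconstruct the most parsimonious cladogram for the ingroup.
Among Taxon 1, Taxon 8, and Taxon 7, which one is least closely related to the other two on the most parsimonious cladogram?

The outgroup has state '0' for every character, so '1' is the derived state throughout.
Char. 1 (derived state '1') is shared by Taxon 1, Taxon 6, Taxon 7, and Taxon 8 — a synapomorphy uniting that clade.
Only Taxon 1, Taxon 6, and Taxon 7 show the derived state '1' for Char. 2, supporting them as a clade.
Char. 3 (derived state '1') is unique to Taxon 1 (autapomorphy; uninformative for grouping).
Char. 4: derived state '1' in Taxon 1 and Taxon 7 only — synapomorphy for {Taxon 1, Taxon 7}.
Most parsimonious ingroup topology: ((((Taxon 1,Taxon 7),Taxon 6),Taxon 8),Taxon 5).
Taxon 1 and Taxon 7 share a more recent common ancestor with each other than either does with Taxon 8, so Taxon 8 is the least closely related of the three.

Taxon 8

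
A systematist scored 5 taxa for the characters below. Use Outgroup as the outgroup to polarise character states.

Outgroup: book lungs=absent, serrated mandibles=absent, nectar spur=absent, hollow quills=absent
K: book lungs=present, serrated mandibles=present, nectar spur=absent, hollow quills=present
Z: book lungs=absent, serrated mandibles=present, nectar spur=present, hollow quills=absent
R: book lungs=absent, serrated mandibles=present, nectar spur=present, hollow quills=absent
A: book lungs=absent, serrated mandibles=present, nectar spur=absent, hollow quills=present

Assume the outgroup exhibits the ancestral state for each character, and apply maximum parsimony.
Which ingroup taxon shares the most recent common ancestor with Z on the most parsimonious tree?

R

The outgroup has state 'absent' for every character, so 'present' is the derived state throughout.
book lungs (derived state 'present') is unique to K (autapomorphy; uninformative for grouping).
serrated mandibles (derived state 'present') is shared by all ingroup taxa — unites the whole ingroup.
nectar spur: derived state 'present' in R and Z only — synapomorphy for {R, Z}.
hollow quills: derived state 'present' in A and K only — synapomorphy for {A, K}.
Most parsimonious ingroup topology: ((K,A),(Z,R)).
Z and R form a cherry on this tree, so they are sister taxa.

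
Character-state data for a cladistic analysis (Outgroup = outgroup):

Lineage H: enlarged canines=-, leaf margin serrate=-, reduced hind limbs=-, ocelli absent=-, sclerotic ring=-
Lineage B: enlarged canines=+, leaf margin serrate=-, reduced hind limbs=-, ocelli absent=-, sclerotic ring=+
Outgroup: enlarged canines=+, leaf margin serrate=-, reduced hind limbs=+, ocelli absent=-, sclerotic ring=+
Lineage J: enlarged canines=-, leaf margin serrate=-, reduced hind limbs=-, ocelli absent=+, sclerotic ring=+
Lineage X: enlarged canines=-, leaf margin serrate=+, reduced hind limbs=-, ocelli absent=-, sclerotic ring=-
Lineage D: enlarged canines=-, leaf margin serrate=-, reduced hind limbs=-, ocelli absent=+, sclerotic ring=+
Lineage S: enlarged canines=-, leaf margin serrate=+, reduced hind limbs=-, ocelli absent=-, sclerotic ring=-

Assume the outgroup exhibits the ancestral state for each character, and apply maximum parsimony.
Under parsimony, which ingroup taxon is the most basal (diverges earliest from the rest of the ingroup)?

Character polarity is set by the outgroup: the derived state is whichever differs from the outgroup's state, so for enlarged canines, reduced hind limbs, sclerotic ring the derived state is '-', and for the remaining characters it is '+'.
enlarged canines (derived state '-') is shared by Lineage D, Lineage H, Lineage J, Lineage S, and Lineage X — a synapomorphy uniting that clade.
leaf margin serrate: derived state '+' in Lineage S and Lineage X only — synapomorphy for {Lineage S, Lineage X}.
All ingroup taxa share the derived state '-' for reduced hind limbs; it defines the ingroup but does not resolve relationships within it.
ocelli absent: derived state '+' in Lineage D and Lineage J only — synapomorphy for {Lineage D, Lineage J}.
sclerotic ring (derived state '-') is shared by Lineage H, Lineage S, and Lineage X — a synapomorphy uniting that clade.
Most parsimonious ingroup topology: ((((Lineage X,Lineage S),Lineage H),(Lineage J,Lineage D)),Lineage B).
Lineage B is sister to the clade containing all other ingroup taxa, so it is the earliest-diverging (most basal) ingroup lineage.

Lineage B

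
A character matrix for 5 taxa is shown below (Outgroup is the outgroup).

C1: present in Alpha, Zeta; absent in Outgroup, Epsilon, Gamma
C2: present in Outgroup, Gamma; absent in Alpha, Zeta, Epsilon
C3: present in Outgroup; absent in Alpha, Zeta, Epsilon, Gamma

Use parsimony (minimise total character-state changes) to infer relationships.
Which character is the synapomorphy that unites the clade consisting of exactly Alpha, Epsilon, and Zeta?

C2

Character polarity is set by the outgroup: the derived state is whichever differs from the outgroup's state, so for C2, C3 the derived state is 'absent', and for the remaining characters it is 'present'.
Only Alpha and Zeta show the derived state 'present' for C1, supporting them as a clade.
Only Alpha, Epsilon, and Zeta show the derived state 'absent' for C2, supporting them as a clade.
C3 (derived state 'absent') is shared by all ingroup taxa — unites the whole ingroup.
Most parsimonious ingroup topology: (((Alpha,Zeta),Epsilon),Gamma).
The clade {Alpha, Epsilon, Zeta} is supported by C2: its derived state 'absent' occurs in exactly those taxa and in no other taxon (including the outgroup).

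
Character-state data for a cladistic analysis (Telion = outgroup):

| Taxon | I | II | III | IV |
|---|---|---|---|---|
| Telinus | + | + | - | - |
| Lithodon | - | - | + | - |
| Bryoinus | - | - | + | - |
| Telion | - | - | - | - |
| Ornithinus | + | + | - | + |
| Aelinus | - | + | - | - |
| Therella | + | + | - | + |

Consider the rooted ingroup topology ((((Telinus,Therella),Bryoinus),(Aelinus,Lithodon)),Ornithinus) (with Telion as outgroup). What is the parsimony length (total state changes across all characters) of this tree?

9

Map each character onto ((((Telinus,Therella),Bryoinus),(Aelinus,Lithodon)),Ornithinus) (rooted by Telion) and count the minimum state changes it requires (Fitch parsimony):
I: 2; II: 3; III: 2; IV: 2.
Total tree length = 9.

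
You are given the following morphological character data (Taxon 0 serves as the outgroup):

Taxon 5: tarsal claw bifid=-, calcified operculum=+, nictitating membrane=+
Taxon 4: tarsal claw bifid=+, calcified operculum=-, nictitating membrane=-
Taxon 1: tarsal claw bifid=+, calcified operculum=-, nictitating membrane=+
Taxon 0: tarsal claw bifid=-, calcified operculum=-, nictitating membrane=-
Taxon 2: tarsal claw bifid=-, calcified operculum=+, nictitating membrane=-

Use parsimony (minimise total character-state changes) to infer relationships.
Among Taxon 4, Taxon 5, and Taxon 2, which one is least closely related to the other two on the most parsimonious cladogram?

Taxon 4

The outgroup has state '-' for every character, so '+' is the derived state throughout.
tarsal claw bifid (derived state '+') is shared by Taxon 1 and Taxon 4 — a synapomorphy uniting that clade.
calcified operculum (derived state '+') is shared by Taxon 2 and Taxon 5 — a synapomorphy uniting that clade.
nictitating membrane groups Taxon 1 and Taxon 5, which is incompatible with the clades supported by the remaining characters; treating it as convergent (homoplasy) costs fewer steps than any alternative tree.
Most parsimonious ingroup topology: ((Taxon 2,Taxon 5),(Taxon 1,Taxon 4)).
Taxon 5 and Taxon 2 share a more recent common ancestor with each other than either does with Taxon 4, so Taxon 4 is the least closely related of the three.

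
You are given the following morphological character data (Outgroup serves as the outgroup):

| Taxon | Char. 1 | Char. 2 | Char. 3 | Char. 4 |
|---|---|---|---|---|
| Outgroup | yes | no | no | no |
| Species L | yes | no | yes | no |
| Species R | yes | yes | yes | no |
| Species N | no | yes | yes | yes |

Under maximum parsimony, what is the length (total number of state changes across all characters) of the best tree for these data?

4

Character polarity is set by the outgroup: the derived state is whichever differs from the outgroup's state, so for Char. 1 the derived state is 'no', and for the remaining characters it is 'yes'.
Char. 1 (derived state 'no') is unique to Species N (autapomorphy; uninformative for grouping).
Only Species N and Species R show the derived state 'yes' for Char. 2, supporting them as a clade.
Char. 3 (derived state 'yes') is shared by all ingroup taxa — unites the whole ingroup.
Char. 4: derived state 'yes' in Species N only — an autapomorphy, so it tells us nothing about relationships among taxa.
Most parsimonious ingroup topology: (Species L,(Species R,Species N)).
Changes per character on this tree: Char. 1: 1; Char. 2: 1; Char. 3: 1; Char. 4: 1.
Total = 4.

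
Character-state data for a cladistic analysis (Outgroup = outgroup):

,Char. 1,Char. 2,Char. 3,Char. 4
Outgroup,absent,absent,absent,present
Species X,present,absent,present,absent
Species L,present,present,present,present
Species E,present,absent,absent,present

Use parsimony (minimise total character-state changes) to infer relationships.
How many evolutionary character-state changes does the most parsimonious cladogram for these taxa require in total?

Character polarity is set by the outgroup: the derived state is whichever differs from the outgroup's state, so for Char. 4 the derived state is 'absent', and for the remaining characters it is 'present'.
Char. 1 (derived state 'present') is shared by all ingroup taxa — unites the whole ingroup.
Char. 2 (derived state 'present') is unique to Species L (autapomorphy; uninformative for grouping).
Char. 3 (derived state 'present') is shared by Species L and Species X — a synapomorphy uniting that clade.
Char. 4: derived state 'absent' in Species X only — an autapomorphy, so it tells us nothing about relationships among taxa.
Most parsimonious ingroup topology: ((Species X,Species L),Species E).
Changes per character on this tree: Char. 1: 1; Char. 2: 1; Char. 3: 1; Char. 4: 1.
Total = 4.

4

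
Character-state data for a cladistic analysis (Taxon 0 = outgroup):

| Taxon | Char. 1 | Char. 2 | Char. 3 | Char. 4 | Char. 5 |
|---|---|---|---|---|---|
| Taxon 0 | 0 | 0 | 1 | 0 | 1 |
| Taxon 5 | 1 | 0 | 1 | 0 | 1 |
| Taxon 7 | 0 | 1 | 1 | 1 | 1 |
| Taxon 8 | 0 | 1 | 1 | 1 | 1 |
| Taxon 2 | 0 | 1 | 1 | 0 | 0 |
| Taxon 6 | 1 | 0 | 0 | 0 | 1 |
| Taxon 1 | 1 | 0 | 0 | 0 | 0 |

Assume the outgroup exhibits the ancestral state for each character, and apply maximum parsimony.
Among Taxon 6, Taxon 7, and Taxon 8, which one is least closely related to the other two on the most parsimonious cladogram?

Taxon 6

Character polarity is set by the outgroup: the derived state is whichever differs from the outgroup's state, so for Char. 3, Char. 5 the derived state is '0', and for the remaining characters it is '1'.
Char. 1 (derived state '1') is shared by Taxon 1, Taxon 5, and Taxon 6 — a synapomorphy uniting that clade.
Char. 2 (derived state '1') is shared by Taxon 2, Taxon 7, and Taxon 8 — a synapomorphy uniting that clade.
Char. 3: derived state '0' in Taxon 1 and Taxon 6 only — synapomorphy for {Taxon 1, Taxon 6}.
Char. 4: derived state '1' in Taxon 7 and Taxon 8 only — synapomorphy for {Taxon 7, Taxon 8}.
Char. 5 (state '0') occurs in Taxon 1 and Taxon 2 but conflicts with the nesting implied by the other characters — most parsimoniously interpreted as homoplasy.
Most parsimonious ingroup topology: ((Taxon 5,(Taxon 6,Taxon 1)),((Taxon 7,Taxon 8),Taxon 2)).
Taxon 8 and Taxon 7 share a more recent common ancestor with each other than either does with Taxon 6, so Taxon 6 is the least closely related of the three.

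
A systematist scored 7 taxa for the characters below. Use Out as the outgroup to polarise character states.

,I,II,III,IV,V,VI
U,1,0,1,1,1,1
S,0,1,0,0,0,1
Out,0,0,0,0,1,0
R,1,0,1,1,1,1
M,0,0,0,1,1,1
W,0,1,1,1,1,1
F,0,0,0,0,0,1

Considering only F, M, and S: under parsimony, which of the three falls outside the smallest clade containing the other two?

Character polarity is set by the outgroup: the derived state is whichever differs from the outgroup's state, so for V the derived state is '0', and for the remaining characters it is '1'.
I (derived state '1') is shared by R and U — a synapomorphy uniting that clade.
II (state '1') occurs in S and W but conflicts with the nesting implied by the other characters — most parsimoniously interpreted as homoplasy.
Only R, U, and W show the derived state '1' for III, supporting them as a clade.
IV: derived state '1' in M, R, U, and W only — synapomorphy for {M, R, U, W}.
V (derived state '0') is shared by F and S — a synapomorphy uniting that clade.
All ingroup taxa share the derived state '1' for VI; it defines the ingroup but does not resolve relationships within it.
Most parsimonious ingroup topology: ((((R,U),W),M),(S,F)).
F and S share a more recent common ancestor with each other than either does with M, so M is the least closely related of the three.

M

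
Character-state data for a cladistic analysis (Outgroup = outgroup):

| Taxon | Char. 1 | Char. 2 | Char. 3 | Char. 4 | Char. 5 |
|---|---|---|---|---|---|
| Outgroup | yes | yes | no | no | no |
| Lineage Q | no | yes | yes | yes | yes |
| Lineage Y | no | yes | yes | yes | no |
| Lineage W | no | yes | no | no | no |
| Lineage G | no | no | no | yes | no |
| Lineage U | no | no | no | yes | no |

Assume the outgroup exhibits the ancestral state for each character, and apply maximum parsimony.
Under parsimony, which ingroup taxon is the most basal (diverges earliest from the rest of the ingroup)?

Character polarity is set by the outgroup: the derived state is whichever differs from the outgroup's state, so for Char. 1, Char. 2 the derived state is 'no', and for the remaining characters it is 'yes'.
Char. 1 (derived state 'no') is shared by all ingroup taxa — unites the whole ingroup.
Char. 2: derived state 'no' in Lineage G and Lineage U only — synapomorphy for {Lineage G, Lineage U}.
Char. 3: derived state 'yes' in Lineage Q and Lineage Y only — synapomorphy for {Lineage Q, Lineage Y}.
Char. 4 (derived state 'yes') is shared by Lineage G, Lineage Q, Lineage U, and Lineage Y — a synapomorphy uniting that clade.
Char. 5 (derived state 'yes') is unique to Lineage Q (autapomorphy; uninformative for grouping).
Most parsimonious ingroup topology: (((Lineage Q,Lineage Y),(Lineage G,Lineage U)),Lineage W).
Lineage W is sister to the clade containing all other ingroup taxa, so it is the earliest-diverging (most basal) ingroup lineage.

Lineage W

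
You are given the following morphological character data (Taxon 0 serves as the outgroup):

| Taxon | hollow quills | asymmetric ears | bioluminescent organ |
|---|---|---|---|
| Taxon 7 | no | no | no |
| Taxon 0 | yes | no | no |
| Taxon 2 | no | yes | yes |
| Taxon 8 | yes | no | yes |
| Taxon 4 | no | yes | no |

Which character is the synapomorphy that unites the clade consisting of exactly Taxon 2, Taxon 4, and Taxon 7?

Character polarity is set by the outgroup: the derived state is whichever differs from the outgroup's state, so for hollow quills the derived state is 'no', and for the remaining characters it is 'yes'.
Only Taxon 2, Taxon 4, and Taxon 7 show the derived state 'no' for hollow quills, supporting them as a clade.
Only Taxon 2 and Taxon 4 show the derived state 'yes' for asymmetric ears, supporting them as a clade.
bioluminescent organ groups Taxon 2 and Taxon 8, which is incompatible with the clades supported by the remaining characters; treating it as convergent (homoplasy) costs fewer steps than any alternative tree.
Most parsimonious ingroup topology: (((Taxon 4,Taxon 2),Taxon 7),Taxon 8).
The clade {Taxon 2, Taxon 4, Taxon 7} is supported by hollow quills: its derived state 'no' occurs in exactly those taxa and in no other taxon (including the outgroup).

hollow quills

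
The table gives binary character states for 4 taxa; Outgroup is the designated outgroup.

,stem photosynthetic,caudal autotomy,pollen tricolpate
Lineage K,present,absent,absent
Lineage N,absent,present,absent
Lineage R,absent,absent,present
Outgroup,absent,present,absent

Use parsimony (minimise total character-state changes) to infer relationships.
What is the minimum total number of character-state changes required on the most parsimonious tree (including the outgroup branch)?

Character polarity is set by the outgroup: the derived state is whichever differs from the outgroup's state, so for caudal autotomy the derived state is 'absent', and for the remaining characters it is 'present'.
stem photosynthetic: derived state 'present' in Lineage K only — an autapomorphy, so it tells us nothing about relationships among taxa.
caudal autotomy (derived state 'absent') is shared by Lineage K and Lineage R — a synapomorphy uniting that clade.
pollen tricolpate: derived state 'present' in Lineage R only — an autapomorphy, so it tells us nothing about relationships among taxa.
Most parsimonious ingroup topology: ((Lineage K,Lineage R),Lineage N).
Changes per character on this tree: stem photosynthetic: 1; caudal autotomy: 1; pollen tricolpate: 1.
Total = 3.

3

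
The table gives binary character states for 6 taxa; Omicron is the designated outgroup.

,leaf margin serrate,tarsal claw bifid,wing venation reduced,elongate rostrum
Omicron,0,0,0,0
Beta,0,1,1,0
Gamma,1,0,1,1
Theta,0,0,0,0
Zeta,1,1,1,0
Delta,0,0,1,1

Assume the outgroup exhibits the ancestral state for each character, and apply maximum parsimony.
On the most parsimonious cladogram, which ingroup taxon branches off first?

Theta

The outgroup has state '0' for every character, so '1' is the derived state throughout.
leaf margin serrate (state '1') occurs in Gamma and Zeta but conflicts with the nesting implied by the other characters — most parsimoniously interpreted as homoplasy.
tarsal claw bifid (derived state '1') is shared by Beta and Zeta — a synapomorphy uniting that clade.
Only Beta, Delta, Gamma, and Zeta show the derived state '1' for wing venation reduced, supporting them as a clade.
elongate rostrum (derived state '1') is shared by Delta and Gamma — a synapomorphy uniting that clade.
Most parsimonious ingroup topology: (((Beta,Zeta),(Gamma,Delta)),Theta).
Theta is sister to the clade containing all other ingroup taxa, so it is the earliest-diverging (most basal) ingroup lineage.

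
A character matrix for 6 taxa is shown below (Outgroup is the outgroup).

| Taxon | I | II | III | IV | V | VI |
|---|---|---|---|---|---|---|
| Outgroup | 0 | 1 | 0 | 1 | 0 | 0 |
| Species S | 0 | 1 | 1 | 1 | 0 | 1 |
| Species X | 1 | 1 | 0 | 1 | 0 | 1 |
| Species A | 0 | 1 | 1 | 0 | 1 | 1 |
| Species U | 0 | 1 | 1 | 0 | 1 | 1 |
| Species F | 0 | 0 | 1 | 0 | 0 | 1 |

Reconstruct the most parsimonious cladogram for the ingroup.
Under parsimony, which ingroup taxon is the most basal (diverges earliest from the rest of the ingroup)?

Character polarity is set by the outgroup: the derived state is whichever differs from the outgroup's state, so for II, IV the derived state is '0', and for the remaining characters it is '1'.
I: derived state '1' in Species X only — an autapomorphy, so it tells us nothing about relationships among taxa.
II: derived state '0' in Species F only — an autapomorphy, so it tells us nothing about relationships among taxa.
Only Species A, Species F, Species S, and Species U show the derived state '1' for III, supporting them as a clade.
IV (derived state '0') is shared by Species A, Species F, and Species U — a synapomorphy uniting that clade.
V (derived state '1') is shared by Species A and Species U — a synapomorphy uniting that clade.
All ingroup taxa share the derived state '1' for VI; it defines the ingroup but does not resolve relationships within it.
Most parsimonious ingroup topology: ((Species S,((Species A,Species U),Species F)),Species X).
Species X is sister to the clade containing all other ingroup taxa, so it is the earliest-diverging (most basal) ingroup lineage.

Species X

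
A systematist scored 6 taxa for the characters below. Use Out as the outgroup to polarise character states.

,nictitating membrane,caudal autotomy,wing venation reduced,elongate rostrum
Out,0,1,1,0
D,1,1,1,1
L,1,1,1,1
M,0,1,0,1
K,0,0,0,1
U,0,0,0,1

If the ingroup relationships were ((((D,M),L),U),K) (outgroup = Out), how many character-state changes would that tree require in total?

Map each character onto ((((D,M),L),U),K) (rooted by Out) and count the minimum state changes it requires (Fitch parsimony):
nictitating membrane: 2; caudal autotomy: 2; wing venation reduced: 3; elongate rostrum: 1.
Total tree length = 8.

8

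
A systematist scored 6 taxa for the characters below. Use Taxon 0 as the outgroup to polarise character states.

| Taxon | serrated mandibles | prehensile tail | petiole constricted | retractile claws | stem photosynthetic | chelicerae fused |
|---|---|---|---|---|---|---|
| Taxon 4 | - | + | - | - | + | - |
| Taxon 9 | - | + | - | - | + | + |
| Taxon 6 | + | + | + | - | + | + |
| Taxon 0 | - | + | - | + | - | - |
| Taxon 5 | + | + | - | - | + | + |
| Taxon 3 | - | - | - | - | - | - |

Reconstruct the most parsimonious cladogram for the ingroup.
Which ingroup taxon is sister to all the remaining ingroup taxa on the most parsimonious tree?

Character polarity is set by the outgroup: the derived state is whichever differs from the outgroup's state, so for prehensile tail, retractile claws the derived state is '-', and for the remaining characters it is '+'.
serrated mandibles (derived state '+') is shared by Taxon 5 and Taxon 6 — a synapomorphy uniting that clade.
prehensile tail: derived state '-' in Taxon 3 only — an autapomorphy, so it tells us nothing about relationships among taxa.
petiole constricted (derived state '+') is unique to Taxon 6 (autapomorphy; uninformative for grouping).
All ingroup taxa share the derived state '-' for retractile claws; it defines the ingroup but does not resolve relationships within it.
stem photosynthetic: derived state '+' in Taxon 4, Taxon 5, Taxon 6, and Taxon 9 only — synapomorphy for {Taxon 4, Taxon 5, Taxon 6, Taxon 9}.
Only Taxon 5, Taxon 6, and Taxon 9 show the derived state '+' for chelicerae fused, supporting them as a clade.
Most parsimonious ingroup topology: ((((Taxon 5,Taxon 6),Taxon 9),Taxon 4),Taxon 3).
Taxon 3 is sister to the clade containing all other ingroup taxa, so it is the earliest-diverging (most basal) ingroup lineage.

Taxon 3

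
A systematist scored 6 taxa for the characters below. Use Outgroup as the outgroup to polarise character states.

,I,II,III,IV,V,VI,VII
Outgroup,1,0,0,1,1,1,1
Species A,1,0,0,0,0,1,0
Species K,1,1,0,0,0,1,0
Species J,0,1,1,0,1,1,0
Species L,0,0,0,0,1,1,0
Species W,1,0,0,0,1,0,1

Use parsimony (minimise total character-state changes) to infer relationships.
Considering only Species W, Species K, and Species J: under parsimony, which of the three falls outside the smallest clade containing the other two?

Character polarity is set by the outgroup: the derived state is whichever differs from the outgroup's state, so for I, IV, V, VI, VII the derived state is '0', and for the remaining characters it is '1'.
Only Species J and Species L show the derived state '0' for I, supporting them as a clade.
II (state '1') occurs in Species J and Species K but conflicts with the nesting implied by the other characters — most parsimoniously interpreted as homoplasy.
III (derived state '1') is unique to Species J (autapomorphy; uninformative for grouping).
All ingroup taxa share the derived state '0' for IV; it defines the ingroup but does not resolve relationships within it.
V: derived state '0' in Species A and Species K only — synapomorphy for {Species A, Species K}.
VI: derived state '0' in Species W only — an autapomorphy, so it tells us nothing about relationships among taxa.
VII: derived state '0' in Species A, Species J, Species K, and Species L only — synapomorphy for {Species A, Species J, Species K, Species L}.
Most parsimonious ingroup topology: (((Species A,Species K),(Species J,Species L)),Species W).
Species K and Species J share a more recent common ancestor with each other than either does with Species W, so Species W is the least closely related of the three.

Species W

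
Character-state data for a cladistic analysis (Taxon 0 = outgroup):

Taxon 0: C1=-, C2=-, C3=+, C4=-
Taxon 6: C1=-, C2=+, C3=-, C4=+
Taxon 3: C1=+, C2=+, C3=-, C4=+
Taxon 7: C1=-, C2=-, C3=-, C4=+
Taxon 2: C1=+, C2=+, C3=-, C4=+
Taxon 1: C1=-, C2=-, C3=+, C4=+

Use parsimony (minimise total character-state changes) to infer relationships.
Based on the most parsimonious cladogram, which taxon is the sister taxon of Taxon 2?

Taxon 3

Character polarity is set by the outgroup: the derived state is whichever differs from the outgroup's state, so for C3 the derived state is '-', and for the remaining characters it is '+'.
Only Taxon 2 and Taxon 3 show the derived state '+' for C1, supporting them as a clade.
Only Taxon 2, Taxon 3, and Taxon 6 show the derived state '+' for C2, supporting them as a clade.
C3: derived state '-' in Taxon 2, Taxon 3, Taxon 6, and Taxon 7 only — synapomorphy for {Taxon 2, Taxon 3, Taxon 6, Taxon 7}.
All ingroup taxa share the derived state '+' for C4; it defines the ingroup but does not resolve relationships within it.
Most parsimonious ingroup topology: (((Taxon 6,(Taxon 3,Taxon 2)),Taxon 7),Taxon 1).
Taxon 2 and Taxon 3 form a cherry on this tree, so they are sister taxa.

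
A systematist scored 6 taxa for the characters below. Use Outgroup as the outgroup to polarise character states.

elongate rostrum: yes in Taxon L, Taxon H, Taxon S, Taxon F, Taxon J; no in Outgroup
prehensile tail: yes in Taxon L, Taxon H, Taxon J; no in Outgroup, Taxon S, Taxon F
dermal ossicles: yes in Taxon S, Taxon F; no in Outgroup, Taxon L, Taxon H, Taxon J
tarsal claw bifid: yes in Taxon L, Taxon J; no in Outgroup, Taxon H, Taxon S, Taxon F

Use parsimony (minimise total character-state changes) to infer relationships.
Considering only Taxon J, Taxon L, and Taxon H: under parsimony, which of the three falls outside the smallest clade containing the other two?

Taxon H

The outgroup has state 'no' for every character, so 'yes' is the derived state throughout.
elongate rostrum (derived state 'yes') is shared by all ingroup taxa — unites the whole ingroup.
Only Taxon H, Taxon J, and Taxon L show the derived state 'yes' for prehensile tail, supporting them as a clade.
dermal ossicles (derived state 'yes') is shared by Taxon F and Taxon S — a synapomorphy uniting that clade.
tarsal claw bifid (derived state 'yes') is shared by Taxon J and Taxon L — a synapomorphy uniting that clade.
Most parsimonious ingroup topology: (((Taxon L,Taxon J),Taxon H),(Taxon S,Taxon F)).
Taxon L and Taxon J share a more recent common ancestor with each other than either does with Taxon H, so Taxon H is the least closely related of the three.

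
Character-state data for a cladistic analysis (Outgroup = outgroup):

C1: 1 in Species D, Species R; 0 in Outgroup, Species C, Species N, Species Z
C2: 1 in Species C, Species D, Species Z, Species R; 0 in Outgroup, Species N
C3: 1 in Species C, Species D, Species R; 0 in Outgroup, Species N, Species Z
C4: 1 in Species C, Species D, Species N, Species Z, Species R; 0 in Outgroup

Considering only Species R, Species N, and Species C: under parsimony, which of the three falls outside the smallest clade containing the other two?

The outgroup has state '0' for every character, so '1' is the derived state throughout.
C1 (derived state '1') is shared by Species D and Species R — a synapomorphy uniting that clade.
C2 (derived state '1') is shared by Species C, Species D, Species R, and Species Z — a synapomorphy uniting that clade.
C3: derived state '1' in Species C, Species D, and Species R only — synapomorphy for {Species C, Species D, Species R}.
C4 (derived state '1') is shared by all ingroup taxa — unites the whole ingroup.
Most parsimonious ingroup topology: (((Species C,(Species D,Species R)),Species Z),Species N).
Species R and Species C share a more recent common ancestor with each other than either does with Species N, so Species N is the least closely related of the three.

Species N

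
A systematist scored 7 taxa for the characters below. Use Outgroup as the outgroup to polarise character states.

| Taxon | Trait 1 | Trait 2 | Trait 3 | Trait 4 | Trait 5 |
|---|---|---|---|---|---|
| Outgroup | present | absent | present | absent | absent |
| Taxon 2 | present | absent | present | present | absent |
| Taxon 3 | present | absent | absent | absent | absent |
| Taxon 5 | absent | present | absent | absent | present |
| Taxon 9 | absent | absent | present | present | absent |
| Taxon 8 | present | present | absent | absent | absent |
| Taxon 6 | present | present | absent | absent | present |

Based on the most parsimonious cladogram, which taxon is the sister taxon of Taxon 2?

Taxon 9

Character polarity is set by the outgroup: the derived state is whichever differs from the outgroup's state, so for Trait 1, Trait 3 the derived state is 'absent', and for the remaining characters it is 'present'.
Trait 1 (state 'absent') occurs in Taxon 5 and Taxon 9 but conflicts with the nesting implied by the other characters — most parsimoniously interpreted as homoplasy.
Only Taxon 5, Taxon 6, and Taxon 8 show the derived state 'present' for Trait 2, supporting them as a clade.
Trait 3: derived state 'absent' in Taxon 3, Taxon 5, Taxon 6, and Taxon 8 only — synapomorphy for {Taxon 3, Taxon 5, Taxon 6, Taxon 8}.
Trait 4: derived state 'present' in Taxon 2 and Taxon 9 only — synapomorphy for {Taxon 2, Taxon 9}.
Trait 5: derived state 'present' in Taxon 5 and Taxon 6 only — synapomorphy for {Taxon 5, Taxon 6}.
Most parsimonious ingroup topology: ((Taxon 2,Taxon 9),(Taxon 3,((Taxon 5,Taxon 6),Taxon 8))).
Taxon 2 and Taxon 9 form a cherry on this tree, so they are sister taxa.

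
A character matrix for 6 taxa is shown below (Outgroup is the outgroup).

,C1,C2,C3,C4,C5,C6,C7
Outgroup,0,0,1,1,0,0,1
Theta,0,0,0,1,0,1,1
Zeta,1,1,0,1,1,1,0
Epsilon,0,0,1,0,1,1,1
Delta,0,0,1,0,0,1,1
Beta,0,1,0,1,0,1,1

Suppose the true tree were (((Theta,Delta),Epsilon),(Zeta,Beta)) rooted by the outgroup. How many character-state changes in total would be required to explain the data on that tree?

Map each character onto (((Theta,Delta),Epsilon),(Zeta,Beta)) (rooted by Outgroup) and count the minimum state changes it requires (Fitch parsimony):
C1: 1; C2: 1; C3: 2; C4: 2; C5: 2; C6: 1; C7: 1.
Total tree length = 10.

10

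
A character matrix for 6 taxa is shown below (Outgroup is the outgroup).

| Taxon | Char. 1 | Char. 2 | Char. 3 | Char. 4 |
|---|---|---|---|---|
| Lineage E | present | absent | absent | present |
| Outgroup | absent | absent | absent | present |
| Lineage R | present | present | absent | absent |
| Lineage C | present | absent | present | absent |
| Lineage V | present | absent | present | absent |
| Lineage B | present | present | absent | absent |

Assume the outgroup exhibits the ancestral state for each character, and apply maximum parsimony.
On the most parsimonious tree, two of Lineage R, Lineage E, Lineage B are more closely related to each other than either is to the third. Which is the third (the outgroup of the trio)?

Character polarity is set by the outgroup: the derived state is whichever differs from the outgroup's state, so for Char. 4 the derived state is 'absent', and for the remaining characters it is 'present'.
All ingroup taxa share the derived state 'present' for Char. 1; it defines the ingroup but does not resolve relationships within it.
Only Lineage B and Lineage R show the derived state 'present' for Char. 2, supporting them as a clade.
Only Lineage C and Lineage V show the derived state 'present' for Char. 3, supporting them as a clade.
Char. 4 (derived state 'absent') is shared by Lineage B, Lineage C, Lineage R, and Lineage V — a synapomorphy uniting that clade.
Most parsimonious ingroup topology: (Lineage E,((Lineage V,Lineage C),(Lineage R,Lineage B))).
Lineage B and Lineage R share a more recent common ancestor with each other than either does with Lineage E, so Lineage E is the least closely related of the three.

Lineage E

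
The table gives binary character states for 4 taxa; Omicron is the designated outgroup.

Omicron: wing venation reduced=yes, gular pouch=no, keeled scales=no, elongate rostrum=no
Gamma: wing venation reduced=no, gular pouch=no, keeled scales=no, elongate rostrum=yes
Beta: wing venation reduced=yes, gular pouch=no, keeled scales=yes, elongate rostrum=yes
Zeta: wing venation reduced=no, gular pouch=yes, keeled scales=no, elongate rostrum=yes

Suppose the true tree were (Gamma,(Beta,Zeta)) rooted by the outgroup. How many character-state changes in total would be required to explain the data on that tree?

Map each character onto (Gamma,(Beta,Zeta)) (rooted by Omicron) and count the minimum state changes it requires (Fitch parsimony):
wing venation reduced: 2; gular pouch: 1; keeled scales: 1; elongate rostrum: 1.
Total tree length = 5.

5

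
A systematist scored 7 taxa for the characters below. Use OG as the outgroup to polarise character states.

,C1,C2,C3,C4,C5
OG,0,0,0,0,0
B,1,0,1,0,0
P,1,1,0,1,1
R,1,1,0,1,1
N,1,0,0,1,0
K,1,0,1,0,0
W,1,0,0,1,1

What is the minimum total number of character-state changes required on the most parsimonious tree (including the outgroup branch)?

The outgroup has state '0' for every character, so '1' is the derived state throughout.
C1 (derived state '1') is shared by all ingroup taxa — unites the whole ingroup.
C2: derived state '1' in P and R only — synapomorphy for {P, R}.
C3 (derived state '1') is shared by B and K — a synapomorphy uniting that clade.
Only N, P, R, and W show the derived state '1' for C4, supporting them as a clade.
Only P, R, and W show the derived state '1' for C5, supporting them as a clade.
Most parsimonious ingroup topology: ((B,K),(((P,R),W),N)).
Changes per character on this tree: C1: 1; C2: 1; C3: 1; C4: 1; C5: 1.
Total = 5.

5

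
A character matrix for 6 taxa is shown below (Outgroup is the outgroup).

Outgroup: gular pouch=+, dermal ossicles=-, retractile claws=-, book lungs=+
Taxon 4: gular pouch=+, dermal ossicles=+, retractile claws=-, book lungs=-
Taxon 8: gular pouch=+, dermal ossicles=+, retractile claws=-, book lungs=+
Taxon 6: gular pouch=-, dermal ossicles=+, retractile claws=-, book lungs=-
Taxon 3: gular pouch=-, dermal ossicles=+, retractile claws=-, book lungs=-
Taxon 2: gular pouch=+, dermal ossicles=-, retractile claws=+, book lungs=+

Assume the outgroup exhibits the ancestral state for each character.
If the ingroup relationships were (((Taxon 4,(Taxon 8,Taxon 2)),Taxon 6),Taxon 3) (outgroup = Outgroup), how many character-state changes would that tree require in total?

Map each character onto (((Taxon 4,(Taxon 8,Taxon 2)),Taxon 6),Taxon 3) (rooted by Outgroup) and count the minimum state changes it requires (Fitch parsimony):
gular pouch: 2; dermal ossicles: 2; retractile claws: 1; book lungs: 2.
Total tree length = 7.

7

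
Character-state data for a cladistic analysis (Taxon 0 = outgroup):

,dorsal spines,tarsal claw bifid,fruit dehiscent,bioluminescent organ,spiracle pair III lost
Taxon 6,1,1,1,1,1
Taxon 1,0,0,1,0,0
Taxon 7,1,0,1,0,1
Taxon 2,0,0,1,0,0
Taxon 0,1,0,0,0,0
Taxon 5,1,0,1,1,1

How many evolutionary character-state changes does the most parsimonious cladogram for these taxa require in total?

Character polarity is set by the outgroup: the derived state is whichever differs from the outgroup's state, so for dorsal spines the derived state is '0', and for the remaining characters it is '1'.
Only Taxon 1 and Taxon 2 show the derived state '0' for dorsal spines, supporting them as a clade.
tarsal claw bifid (derived state '1') is unique to Taxon 6 (autapomorphy; uninformative for grouping).
fruit dehiscent (derived state '1') is shared by all ingroup taxa — unites the whole ingroup.
bioluminescent organ: derived state '1' in Taxon 5 and Taxon 6 only — synapomorphy for {Taxon 5, Taxon 6}.
spiracle pair III lost (derived state '1') is shared by Taxon 5, Taxon 6, and Taxon 7 — a synapomorphy uniting that clade.
Most parsimonious ingroup topology: ((Taxon 2,Taxon 1),((Taxon 5,Taxon 6),Taxon 7)).
Changes per character on this tree: dorsal spines: 1; tarsal claw bifid: 1; fruit dehiscent: 1; bioluminescent organ: 1; spiracle pair III lost: 1.
Total = 5.

5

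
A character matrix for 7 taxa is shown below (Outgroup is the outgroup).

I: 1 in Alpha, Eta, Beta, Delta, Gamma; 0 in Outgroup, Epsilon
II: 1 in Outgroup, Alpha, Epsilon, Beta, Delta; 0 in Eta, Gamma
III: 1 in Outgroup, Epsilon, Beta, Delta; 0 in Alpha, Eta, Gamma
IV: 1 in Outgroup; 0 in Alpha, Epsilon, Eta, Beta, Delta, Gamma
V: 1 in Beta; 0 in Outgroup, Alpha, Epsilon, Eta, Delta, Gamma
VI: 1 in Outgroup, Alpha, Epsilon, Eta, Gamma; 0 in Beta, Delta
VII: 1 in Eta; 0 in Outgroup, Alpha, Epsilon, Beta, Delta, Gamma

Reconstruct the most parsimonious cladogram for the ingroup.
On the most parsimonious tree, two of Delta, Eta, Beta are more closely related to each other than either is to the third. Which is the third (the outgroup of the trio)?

Character polarity is set by the outgroup: the derived state is whichever differs from the outgroup's state, so for II, III, IV, VI the derived state is '0', and for the remaining characters it is '1'.
Only Alpha, Beta, Delta, Eta, and Gamma show the derived state '1' for I, supporting them as a clade.
II (derived state '0') is shared by Eta and Gamma — a synapomorphy uniting that clade.
III: derived state '0' in Alpha, Eta, and Gamma only — synapomorphy for {Alpha, Eta, Gamma}.
All ingroup taxa share the derived state '0' for IV; it defines the ingroup but does not resolve relationships within it.
V: derived state '1' in Beta only — an autapomorphy, so it tells us nothing about relationships among taxa.
Only Beta and Delta show the derived state '0' for VI, supporting them as a clade.
VII: derived state '1' in Eta only — an autapomorphy, so it tells us nothing about relationships among taxa.
Most parsimonious ingroup topology: (((Alpha,(Eta,Gamma)),(Beta,Delta)),Epsilon).
Beta and Delta share a more recent common ancestor with each other than either does with Eta, so Eta is the least closely related of the three.

Eta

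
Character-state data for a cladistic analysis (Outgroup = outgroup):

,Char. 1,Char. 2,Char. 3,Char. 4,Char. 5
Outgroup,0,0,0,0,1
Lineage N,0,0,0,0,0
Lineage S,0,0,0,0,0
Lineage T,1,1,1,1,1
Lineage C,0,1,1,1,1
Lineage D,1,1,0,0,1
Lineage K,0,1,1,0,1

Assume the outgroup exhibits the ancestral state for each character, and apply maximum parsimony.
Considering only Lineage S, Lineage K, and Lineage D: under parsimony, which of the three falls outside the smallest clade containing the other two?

Character polarity is set by the outgroup: the derived state is whichever differs from the outgroup's state, so for Char. 5 the derived state is '0', and for the remaining characters it is '1'.
Char. 1 (state '1') occurs in Lineage D and Lineage T but conflicts with the nesting implied by the other characters — most parsimoniously interpreted as homoplasy.
Char. 2 (derived state '1') is shared by Lineage C, Lineage D, Lineage K, and Lineage T — a synapomorphy uniting that clade.
Char. 3 (derived state '1') is shared by Lineage C, Lineage K, and Lineage T — a synapomorphy uniting that clade.
Char. 4: derived state '1' in Lineage C and Lineage T only — synapomorphy for {Lineage C, Lineage T}.
Char. 5 (derived state '0') is shared by Lineage N and Lineage S — a synapomorphy uniting that clade.
Most parsimonious ingroup topology: ((Lineage N,Lineage S),(((Lineage T,Lineage C),Lineage K),Lineage D)).
Lineage K and Lineage D share a more recent common ancestor with each other than either does with Lineage S, so Lineage S is the least closely related of the three.

Lineage S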